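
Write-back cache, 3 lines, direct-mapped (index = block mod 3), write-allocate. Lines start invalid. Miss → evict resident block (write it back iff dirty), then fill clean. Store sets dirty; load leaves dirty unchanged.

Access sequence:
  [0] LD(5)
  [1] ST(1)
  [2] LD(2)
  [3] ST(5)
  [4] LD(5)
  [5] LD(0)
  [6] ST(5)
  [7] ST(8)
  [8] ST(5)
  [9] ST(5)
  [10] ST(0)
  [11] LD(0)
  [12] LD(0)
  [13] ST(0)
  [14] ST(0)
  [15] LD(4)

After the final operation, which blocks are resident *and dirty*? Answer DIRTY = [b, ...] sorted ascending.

0: R B5 -> L2 miss  d=-]
1: W B1 -> L1 miss  d=D]
2: R B2 -> L2 miss  d=-]
3: W B5 -> L2 miss  d=D]
4: R B5 -> L2 hit  d=D]
5: R B0 -> L0 miss  d=-]
6: W B5 -> L2 hit  d=D]
7: W B8 -> L2 miss wb->B5  d=D]
8: W B5 -> L2 miss wb->B8  d=D]
9: W B5 -> L2 hit  d=D]
10: W B0 -> L0 hit  d=D]
11: R B0 -> L0 hit  d=D]
12: R B0 -> L0 hit  d=D]
13: W B0 -> L0 hit  d=D]
14: W B0 -> L0 hit  d=D]
15: R B4 -> L1 miss wb->B1  d=-]

DIRTY = [0, 5]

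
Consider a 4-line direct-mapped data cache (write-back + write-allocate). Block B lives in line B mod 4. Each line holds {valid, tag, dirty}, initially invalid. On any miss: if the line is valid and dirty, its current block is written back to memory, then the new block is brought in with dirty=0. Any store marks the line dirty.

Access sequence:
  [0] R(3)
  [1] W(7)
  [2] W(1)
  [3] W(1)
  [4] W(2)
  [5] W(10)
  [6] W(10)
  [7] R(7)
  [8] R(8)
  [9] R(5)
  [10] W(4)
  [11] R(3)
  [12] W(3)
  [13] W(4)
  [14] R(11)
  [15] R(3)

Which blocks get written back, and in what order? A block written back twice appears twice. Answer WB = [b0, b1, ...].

0: R B3 -> L3 miss  d=-]
1: W B7 -> L3 miss  d=D]
2: W B1 -> L1 miss  d=D]
3: W B1 -> L1 hit  d=D]
4: W B2 -> L2 miss  d=D]
5: W B10 -> L2 miss wb->B2  d=D]
6: W B10 -> L2 hit  d=D]
7: R B7 -> L3 hit  d=D]
8: R B8 -> L0 miss  d=-]
9: R B5 -> L1 miss wb->B1  d=-]
10: W B4 -> L0 miss  d=D]
11: R B3 -> L3 miss wb->B7  d=-]
12: W B3 -> L3 hit  d=D]
13: W B4 -> L0 hit  d=D]
14: R B11 -> L3 miss wb->B3  d=-]
15: R B3 -> L3 miss  d=-]

WB = [2, 1, 7, 3]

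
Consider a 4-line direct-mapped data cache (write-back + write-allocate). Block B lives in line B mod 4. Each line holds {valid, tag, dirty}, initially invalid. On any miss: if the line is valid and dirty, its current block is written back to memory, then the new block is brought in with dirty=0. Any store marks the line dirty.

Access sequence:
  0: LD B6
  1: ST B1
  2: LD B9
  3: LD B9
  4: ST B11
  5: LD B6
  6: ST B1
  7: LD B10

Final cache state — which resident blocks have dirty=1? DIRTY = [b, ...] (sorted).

DIRTY = [1, 11]

0: R B6 -> L2 miss  d=-]
1: W B1 -> L1 miss  d=D]
2: R B9 -> L1 miss wb->B1  d=-]
3: R B9 -> L1 hit  d=-]
4: W B11 -> L3 miss  d=D]
5: R B6 -> L2 hit  d=-]
6: W B1 -> L1 miss  d=D]
7: R B10 -> L2 miss  d=-]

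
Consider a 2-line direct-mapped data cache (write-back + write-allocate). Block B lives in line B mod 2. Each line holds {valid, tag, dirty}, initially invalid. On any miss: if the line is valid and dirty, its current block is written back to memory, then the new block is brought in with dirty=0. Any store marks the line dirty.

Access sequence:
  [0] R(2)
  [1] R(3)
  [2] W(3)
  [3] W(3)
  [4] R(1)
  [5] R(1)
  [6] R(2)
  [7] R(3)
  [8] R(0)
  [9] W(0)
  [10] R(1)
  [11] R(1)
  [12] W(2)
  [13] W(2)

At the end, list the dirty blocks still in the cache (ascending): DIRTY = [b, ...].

0: R B2 -> L0 miss  d=-]
1: R B3 -> L1 miss  d=-]
2: W B3 -> L1 hit  d=D]
3: W B3 -> L1 hit  d=D]
4: R B1 -> L1 miss wb->B3  d=-]
5: R B1 -> L1 hit  d=-]
6: R B2 -> L0 hit  d=-]
7: R B3 -> L1 miss  d=-]
8: R B0 -> L0 miss  d=-]
9: W B0 -> L0 hit  d=D]
10: R B1 -> L1 miss  d=-]
11: R B1 -> L1 hit  d=-]
12: W B2 -> L0 miss wb->B0  d=D]
13: W B2 -> L0 hit  d=D]

DIRTY = [2]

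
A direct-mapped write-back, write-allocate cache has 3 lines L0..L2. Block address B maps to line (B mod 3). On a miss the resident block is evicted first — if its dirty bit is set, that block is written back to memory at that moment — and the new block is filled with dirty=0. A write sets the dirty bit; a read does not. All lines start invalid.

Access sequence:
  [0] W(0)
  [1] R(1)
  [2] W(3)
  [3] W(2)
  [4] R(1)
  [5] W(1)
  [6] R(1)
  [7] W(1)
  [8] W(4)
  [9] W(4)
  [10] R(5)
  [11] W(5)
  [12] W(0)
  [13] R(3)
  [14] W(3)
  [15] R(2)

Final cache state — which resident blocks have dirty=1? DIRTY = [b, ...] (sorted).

0: W B0 → L0 miss [D]
1: R B1 → L1 miss [-]
2: W B3 → L0 miss wb→B0 [D]
3: W B2 → L2 miss [D]
4: R B1 → L1 hit [-]
5: W B1 → L1 hit [D]
6: R B1 → L1 hit [D]
7: W B1 → L1 hit [D]
8: W B4 → L1 miss wb→B1 [D]
9: W B4 → L1 hit [D]
10: R B5 → L2 miss wb→B2 [-]
11: W B5 → L2 hit [D]
12: W B0 → L0 miss wb→B3 [D]
13: R B3 → L0 miss wb→B0 [-]
14: W B3 → L0 hit [D]
15: R B2 → L2 miss wb→B5 [-]

DIRTY = [3, 4]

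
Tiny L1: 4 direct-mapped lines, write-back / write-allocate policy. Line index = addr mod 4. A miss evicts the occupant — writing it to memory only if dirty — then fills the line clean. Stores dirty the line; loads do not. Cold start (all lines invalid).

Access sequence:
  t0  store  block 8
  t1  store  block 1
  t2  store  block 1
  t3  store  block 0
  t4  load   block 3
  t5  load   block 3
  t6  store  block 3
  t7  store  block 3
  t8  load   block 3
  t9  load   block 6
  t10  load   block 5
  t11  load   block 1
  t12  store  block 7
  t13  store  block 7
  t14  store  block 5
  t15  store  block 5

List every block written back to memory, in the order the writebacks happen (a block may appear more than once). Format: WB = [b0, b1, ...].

  0 | W B8 → L0 miss [D]
  1 | W B1 → L1 miss [D]
  2 | W B1 → L1 hit [D]
  3 | W B0 → L0 miss wb→B8 [D]
  4 | R B3 → L3 miss [-]
  5 | R B3 → L3 hit [-]
  6 | W B3 → L3 hit [D]
  7 | W B3 → L3 hit [D]
  8 | R B3 → L3 hit [D]
  9 | R B6 → L2 miss [-]
  10 | R B5 → L1 miss wb→B1 [-]
  11 | R B1 → L1 miss [-]
  12 | W B7 → L3 miss wb→B3 [D]
  13 | W B7 → L3 hit [D]
  14 | W B5 → L1 miss [D]
  15 | W B5 → L1 hit [D]

WB = [8, 1, 3]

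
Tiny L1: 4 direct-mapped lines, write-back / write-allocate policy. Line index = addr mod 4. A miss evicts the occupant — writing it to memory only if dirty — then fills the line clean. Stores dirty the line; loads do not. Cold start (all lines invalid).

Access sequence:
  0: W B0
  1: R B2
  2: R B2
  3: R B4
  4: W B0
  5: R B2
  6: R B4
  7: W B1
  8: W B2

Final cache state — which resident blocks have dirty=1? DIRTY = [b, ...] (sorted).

DIRTY = [1, 2]

  0 | W B0 → L0 miss [D]
  1 | R B2 → L2 miss [-]
  2 | R B2 → L2 hit [-]
  3 | R B4 → L0 miss wb→B0 [-]
  4 | W B0 → L0 miss [D]
  5 | R B2 → L2 hit [-]
  6 | R B4 → L0 miss wb→B0 [-]
  7 | W B1 → L1 miss [D]
  8 | W B2 → L2 hit [D]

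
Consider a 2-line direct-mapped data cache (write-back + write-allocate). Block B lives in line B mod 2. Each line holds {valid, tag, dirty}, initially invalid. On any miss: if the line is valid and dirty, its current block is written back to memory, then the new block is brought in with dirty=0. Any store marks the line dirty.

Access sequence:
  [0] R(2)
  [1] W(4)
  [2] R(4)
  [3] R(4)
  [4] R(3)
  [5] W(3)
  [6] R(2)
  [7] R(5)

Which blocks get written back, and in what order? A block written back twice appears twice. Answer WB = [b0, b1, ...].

WB = [4, 3]

0: R B2 → L0 miss [-]
1: W B4 → L0 miss [D]
2: R B4 → L0 hit [D]
3: R B4 → L0 hit [D]
4: R B3 → L1 miss [-]
5: W B3 → L1 hit [D]
6: R B2 → L0 miss wb→B4 [-]
7: R B5 → L1 miss wb→B3 [-]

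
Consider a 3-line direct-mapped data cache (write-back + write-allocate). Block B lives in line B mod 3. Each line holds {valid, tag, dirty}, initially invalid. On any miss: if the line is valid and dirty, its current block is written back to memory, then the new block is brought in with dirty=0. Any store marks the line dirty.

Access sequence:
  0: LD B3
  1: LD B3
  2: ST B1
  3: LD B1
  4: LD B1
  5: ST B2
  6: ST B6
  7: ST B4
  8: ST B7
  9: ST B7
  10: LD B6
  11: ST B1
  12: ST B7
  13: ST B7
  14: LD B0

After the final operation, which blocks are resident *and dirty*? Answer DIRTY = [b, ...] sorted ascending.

DIRTY = [2, 7]

  0 | R B3 → L0 miss [-]
  1 | R B3 → L0 hit [-]
  2 | W B1 → L1 miss [D]
  3 | R B1 → L1 hit [D]
  4 | R B1 → L1 hit [D]
  5 | W B2 → L2 miss [D]
  6 | W B6 → L0 miss [D]
  7 | W B4 → L1 miss wb→B1 [D]
  8 | W B7 → L1 miss wb→B4 [D]
  9 | W B7 → L1 hit [D]
  10 | R B6 → L0 hit [D]
  11 | W B1 → L1 miss wb→B7 [D]
  12 | W B7 → L1 miss wb→B1 [D]
  13 | W B7 → L1 hit [D]
  14 | R B0 → L0 miss wb→B6 [-]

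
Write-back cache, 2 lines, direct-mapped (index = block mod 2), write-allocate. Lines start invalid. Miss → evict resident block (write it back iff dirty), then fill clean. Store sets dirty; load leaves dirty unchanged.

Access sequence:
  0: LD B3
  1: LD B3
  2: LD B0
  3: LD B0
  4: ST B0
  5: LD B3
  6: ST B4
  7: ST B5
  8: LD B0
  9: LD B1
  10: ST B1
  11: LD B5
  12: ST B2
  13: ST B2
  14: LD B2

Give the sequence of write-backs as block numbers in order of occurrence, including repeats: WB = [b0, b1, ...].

WB = [0, 4, 5, 1]

0: R B3 -> L1 miss  d=-]
1: R B3 -> L1 hit  d=-]
2: R B0 -> L0 miss  d=-]
3: R B0 -> L0 hit  d=-]
4: W B0 -> L0 hit  d=D]
5: R B3 -> L1 hit  d=-]
6: W B4 -> L0 miss wb->B0  d=D]
7: W B5 -> L1 miss  d=D]
8: R B0 -> L0 miss wb->B4  d=-]
9: R B1 -> L1 miss wb->B5  d=-]
10: W B1 -> L1 hit  d=D]
11: R B5 -> L1 miss wb->B1  d=-]
12: W B2 -> L0 miss  d=D]
13: W B2 -> L0 hit  d=D]
14: R B2 -> L0 hit  d=D]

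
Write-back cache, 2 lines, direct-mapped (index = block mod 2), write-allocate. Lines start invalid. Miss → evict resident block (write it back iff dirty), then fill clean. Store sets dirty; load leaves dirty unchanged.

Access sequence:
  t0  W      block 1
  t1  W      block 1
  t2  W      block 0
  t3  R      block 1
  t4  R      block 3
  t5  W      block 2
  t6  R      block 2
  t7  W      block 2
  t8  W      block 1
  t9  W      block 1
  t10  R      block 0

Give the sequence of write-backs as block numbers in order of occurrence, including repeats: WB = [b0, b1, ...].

  0 | W B1 → L1 miss [D]
  1 | W B1 → L1 hit [D]
  2 | W B0 → L0 miss [D]
  3 | R B1 → L1 hit [D]
  4 | R B3 → L1 miss wb→B1 [-]
  5 | W B2 → L0 miss wb→B0 [D]
  6 | R B2 → L0 hit [D]
  7 | W B2 → L0 hit [D]
  8 | W B1 → L1 miss [D]
  9 | W B1 → L1 hit [D]
  10 | R B0 → L0 miss wb→B2 [-]

WB = [1, 0, 2]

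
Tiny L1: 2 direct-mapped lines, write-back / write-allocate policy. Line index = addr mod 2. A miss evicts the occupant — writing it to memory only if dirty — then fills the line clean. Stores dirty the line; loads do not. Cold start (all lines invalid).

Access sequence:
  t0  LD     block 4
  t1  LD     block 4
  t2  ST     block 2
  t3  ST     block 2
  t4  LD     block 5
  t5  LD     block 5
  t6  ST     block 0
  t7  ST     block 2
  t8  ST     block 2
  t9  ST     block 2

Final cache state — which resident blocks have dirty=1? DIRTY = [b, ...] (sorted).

0: R B4 -> L0 miss  d=-]
1: R B4 -> L0 hit  d=-]
2: W B2 -> L0 miss  d=D]
3: W B2 -> L0 hit  d=D]
4: R B5 -> L1 miss  d=-]
5: R B5 -> L1 hit  d=-]
6: W B0 -> L0 miss wb->B2  d=D]
7: W B2 -> L0 miss wb->B0  d=D]
8: W B2 -> L0 hit  d=D]
9: W B2 -> L0 hit  d=D]

DIRTY = [2]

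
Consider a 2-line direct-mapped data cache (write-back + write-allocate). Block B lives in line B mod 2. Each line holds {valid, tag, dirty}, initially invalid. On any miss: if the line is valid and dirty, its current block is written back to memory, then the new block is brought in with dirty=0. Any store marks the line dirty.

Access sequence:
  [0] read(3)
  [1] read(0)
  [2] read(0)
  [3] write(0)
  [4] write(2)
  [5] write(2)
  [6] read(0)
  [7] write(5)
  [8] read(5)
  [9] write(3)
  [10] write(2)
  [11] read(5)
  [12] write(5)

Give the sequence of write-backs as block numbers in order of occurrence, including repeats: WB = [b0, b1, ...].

0: R B3 -> L1 miss  d=-]
1: R B0 -> L0 miss  d=-]
2: R B0 -> L0 hit  d=-]
3: W B0 -> L0 hit  d=D]
4: W B2 -> L0 miss wb->B0  d=D]
5: W B2 -> L0 hit  d=D]
6: R B0 -> L0 miss wb->B2  d=-]
7: W B5 -> L1 miss  d=D]
8: R B5 -> L1 hit  d=D]
9: W B3 -> L1 miss wb->B5  d=D]
10: W B2 -> L0 miss  d=D]
11: R B5 -> L1 miss wb->B3  d=-]
12: W B5 -> L1 hit  d=D]

WB = [0, 2, 5, 3]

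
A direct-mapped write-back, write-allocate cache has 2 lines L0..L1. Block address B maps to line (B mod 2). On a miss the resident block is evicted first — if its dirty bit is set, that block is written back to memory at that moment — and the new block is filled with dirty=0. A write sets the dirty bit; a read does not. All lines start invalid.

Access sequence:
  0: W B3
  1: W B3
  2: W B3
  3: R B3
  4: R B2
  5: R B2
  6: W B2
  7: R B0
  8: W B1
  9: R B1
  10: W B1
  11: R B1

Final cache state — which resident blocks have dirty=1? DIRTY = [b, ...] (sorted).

0: W B3 -> L1 miss  d=D]
1: W B3 -> L1 hit  d=D]
2: W B3 -> L1 hit  d=D]
3: R B3 -> L1 hit  d=D]
4: R B2 -> L0 miss  d=-]
5: R B2 -> L0 hit  d=-]
6: W B2 -> L0 hit  d=D]
7: R B0 -> L0 miss wb->B2  d=-]
8: W B1 -> L1 miss wb->B3  d=D]
9: R B1 -> L1 hit  d=D]
10: W B1 -> L1 hit  d=D]
11: R B1 -> L1 hit  d=D]

DIRTY = [1]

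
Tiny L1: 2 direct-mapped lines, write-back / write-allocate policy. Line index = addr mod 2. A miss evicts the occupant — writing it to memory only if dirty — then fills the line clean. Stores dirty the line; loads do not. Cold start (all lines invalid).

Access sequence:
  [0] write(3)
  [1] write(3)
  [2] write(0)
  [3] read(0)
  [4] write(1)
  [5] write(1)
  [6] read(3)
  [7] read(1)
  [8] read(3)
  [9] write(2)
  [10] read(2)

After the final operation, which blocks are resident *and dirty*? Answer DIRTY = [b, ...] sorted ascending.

  0 | W B3 → L1 miss [D]
  1 | W B3 → L1 hit [D]
  2 | W B0 → L0 miss [D]
  3 | R B0 → L0 hit [D]
  4 | W B1 → L1 miss wb→B3 [D]
  5 | W B1 → L1 hit [D]
  6 | R B3 → L1 miss wb→B1 [-]
  7 | R B1 → L1 miss [-]
  8 | R B3 → L1 miss [-]
  9 | W B2 → L0 miss wb→B0 [D]
  10 | R B2 → L0 hit [D]

DIRTY = [2]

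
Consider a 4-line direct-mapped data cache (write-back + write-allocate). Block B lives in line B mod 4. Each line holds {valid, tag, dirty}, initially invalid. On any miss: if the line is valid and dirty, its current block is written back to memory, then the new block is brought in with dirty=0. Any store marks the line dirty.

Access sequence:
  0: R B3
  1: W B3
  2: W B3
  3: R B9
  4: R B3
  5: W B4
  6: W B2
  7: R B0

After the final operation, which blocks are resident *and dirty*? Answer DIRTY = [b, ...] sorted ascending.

DIRTY = [2, 3]

  0 | R B3 → L3 miss [-]
  1 | W B3 → L3 hit [D]
  2 | W B3 → L3 hit [D]
  3 | R B9 → L1 miss [-]
  4 | R B3 → L3 hit [D]
  5 | W B4 → L0 miss [D]
  6 | W B2 → L2 miss [D]
  7 | R B0 → L0 miss wb→B4 [-]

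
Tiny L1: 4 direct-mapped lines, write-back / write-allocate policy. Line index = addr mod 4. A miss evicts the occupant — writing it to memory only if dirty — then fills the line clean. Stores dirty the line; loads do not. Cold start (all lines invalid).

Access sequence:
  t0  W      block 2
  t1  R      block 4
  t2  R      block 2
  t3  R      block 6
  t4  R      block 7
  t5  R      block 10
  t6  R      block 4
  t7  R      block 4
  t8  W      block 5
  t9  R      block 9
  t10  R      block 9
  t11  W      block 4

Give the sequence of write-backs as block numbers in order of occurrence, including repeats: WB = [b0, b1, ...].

WB = [2, 5]

  0 | W B2 → L2 miss [D]
  1 | R B4 → L0 miss [-]
  2 | R B2 → L2 hit [D]
  3 | R B6 → L2 miss wb→B2 [-]
  4 | R B7 → L3 miss [-]
  5 | R B10 → L2 miss [-]
  6 | R B4 → L0 hit [-]
  7 | R B4 → L0 hit [-]
  8 | W B5 → L1 miss [D]
  9 | R B9 → L1 miss wb→B5 [-]
  10 | R B9 → L1 hit [-]
  11 | W B4 → L0 hit [D]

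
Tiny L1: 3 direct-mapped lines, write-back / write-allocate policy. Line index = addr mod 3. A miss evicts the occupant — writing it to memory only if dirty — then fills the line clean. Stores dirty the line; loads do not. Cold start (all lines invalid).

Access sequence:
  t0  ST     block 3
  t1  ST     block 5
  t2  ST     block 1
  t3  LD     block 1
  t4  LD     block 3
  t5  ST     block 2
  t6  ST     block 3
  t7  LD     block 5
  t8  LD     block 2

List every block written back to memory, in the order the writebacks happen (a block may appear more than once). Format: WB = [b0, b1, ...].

  0 | W B3 → L0 miss [D]
  1 | W B5 → L2 miss [D]
  2 | W B1 → L1 miss [D]
  3 | R B1 → L1 hit [D]
  4 | R B3 → L0 hit [D]
  5 | W B2 → L2 miss wb→B5 [D]
  6 | W B3 → L0 hit [D]
  7 | R B5 → L2 miss wb→B2 [-]
  8 | R B2 → L2 miss [-]

WB = [5, 2]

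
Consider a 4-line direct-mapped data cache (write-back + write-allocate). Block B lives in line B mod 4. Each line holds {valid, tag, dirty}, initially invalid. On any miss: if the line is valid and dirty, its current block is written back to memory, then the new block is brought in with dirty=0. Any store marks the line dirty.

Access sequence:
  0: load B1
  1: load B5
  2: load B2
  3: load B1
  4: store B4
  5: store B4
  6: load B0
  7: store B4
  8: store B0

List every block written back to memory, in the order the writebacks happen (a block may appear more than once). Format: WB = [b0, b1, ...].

WB = [4, 4]

  0 | R B1 → L1 miss [-]
  1 | R B5 → L1 miss [-]
  2 | R B2 → L2 miss [-]
  3 | R B1 → L1 miss [-]
  4 | W B4 → L0 miss [D]
  5 | W B4 → L0 hit [D]
  6 | R B0 → L0 miss wb→B4 [-]
  7 | W B4 → L0 miss [D]
  8 | W B0 → L0 miss wb→B4 [D]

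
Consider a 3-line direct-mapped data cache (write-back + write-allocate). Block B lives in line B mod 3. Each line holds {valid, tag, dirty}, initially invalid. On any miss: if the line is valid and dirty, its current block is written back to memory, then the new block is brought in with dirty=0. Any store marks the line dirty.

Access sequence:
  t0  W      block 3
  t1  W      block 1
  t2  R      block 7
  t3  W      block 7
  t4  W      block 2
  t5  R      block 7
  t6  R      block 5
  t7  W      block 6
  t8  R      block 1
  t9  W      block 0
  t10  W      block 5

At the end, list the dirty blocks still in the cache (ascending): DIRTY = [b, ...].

DIRTY = [0, 5]

0: W B3 → L0 miss [D]
1: W B1 → L1 miss [D]
2: R B7 → L1 miss wb→B1 [-]
3: W B7 → L1 hit [D]
4: W B2 → L2 miss [D]
5: R B7 → L1 hit [D]
6: R B5 → L2 miss wb→B2 [-]
7: W B6 → L0 miss wb→B3 [D]
8: R B1 → L1 miss wb→B7 [-]
9: W B0 → L0 miss wb→B6 [D]
10: W B5 → L2 hit [D]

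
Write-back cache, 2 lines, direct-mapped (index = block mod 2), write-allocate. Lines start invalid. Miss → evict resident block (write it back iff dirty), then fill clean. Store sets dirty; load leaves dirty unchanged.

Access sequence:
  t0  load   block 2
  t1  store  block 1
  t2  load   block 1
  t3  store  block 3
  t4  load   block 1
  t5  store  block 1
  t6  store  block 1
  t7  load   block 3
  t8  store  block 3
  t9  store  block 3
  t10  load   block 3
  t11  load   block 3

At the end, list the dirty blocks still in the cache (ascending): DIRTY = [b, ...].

DIRTY = [3]

0: R B2 -> L0 miss  d=-]
1: W B1 -> L1 miss  d=D]
2: R B1 -> L1 hit  d=D]
3: W B3 -> L1 miss wb->B1  d=D]
4: R B1 -> L1 miss wb->B3  d=-]
5: W B1 -> L1 hit  d=D]
6: W B1 -> L1 hit  d=D]
7: R B3 -> L1 miss wb->B1  d=-]
8: W B3 -> L1 hit  d=D]
9: W B3 -> L1 hit  d=D]
10: R B3 -> L1 hit  d=D]
11: R B3 -> L1 hit  d=D]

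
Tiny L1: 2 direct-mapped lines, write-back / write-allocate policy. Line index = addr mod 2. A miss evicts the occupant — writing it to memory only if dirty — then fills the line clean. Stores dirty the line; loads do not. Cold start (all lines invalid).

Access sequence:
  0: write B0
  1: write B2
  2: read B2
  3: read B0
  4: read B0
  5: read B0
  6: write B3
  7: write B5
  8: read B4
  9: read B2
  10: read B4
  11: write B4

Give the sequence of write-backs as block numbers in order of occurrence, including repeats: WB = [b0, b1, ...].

WB = [0, 2, 3]

0: W B0 -> L0 miss  d=D]
1: W B2 -> L0 miss wb->B0  d=D]
2: R B2 -> L0 hit  d=D]
3: R B0 -> L0 miss wb->B2  d=-]
4: R B0 -> L0 hit  d=-]
5: R B0 -> L0 hit  d=-]
6: W B3 -> L1 miss  d=D]
7: W B5 -> L1 miss wb->B3  d=D]
8: R B4 -> L0 miss  d=-]
9: R B2 -> L0 miss  d=-]
10: R B4 -> L0 miss  d=-]
11: W B4 -> L0 hit  d=D]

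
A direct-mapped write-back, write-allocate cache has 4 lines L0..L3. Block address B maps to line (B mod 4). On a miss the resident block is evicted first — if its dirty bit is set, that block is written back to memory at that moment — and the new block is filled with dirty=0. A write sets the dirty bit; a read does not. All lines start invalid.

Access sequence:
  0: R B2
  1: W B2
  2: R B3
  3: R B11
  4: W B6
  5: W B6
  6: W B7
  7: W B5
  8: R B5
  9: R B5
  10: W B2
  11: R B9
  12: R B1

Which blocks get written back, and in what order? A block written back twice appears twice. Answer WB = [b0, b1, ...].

WB = [2, 6, 5]

0: R B2 → L2 miss [-]
1: W B2 → L2 hit [D]
2: R B3 → L3 miss [-]
3: R B11 → L3 miss [-]
4: W B6 → L2 miss wb→B2 [D]
5: W B6 → L2 hit [D]
6: W B7 → L3 miss [D]
7: W B5 → L1 miss [D]
8: R B5 → L1 hit [D]
9: R B5 → L1 hit [D]
10: W B2 → L2 miss wb→B6 [D]
11: R B9 → L1 miss wb→B5 [-]
12: R B1 → L1 miss [-]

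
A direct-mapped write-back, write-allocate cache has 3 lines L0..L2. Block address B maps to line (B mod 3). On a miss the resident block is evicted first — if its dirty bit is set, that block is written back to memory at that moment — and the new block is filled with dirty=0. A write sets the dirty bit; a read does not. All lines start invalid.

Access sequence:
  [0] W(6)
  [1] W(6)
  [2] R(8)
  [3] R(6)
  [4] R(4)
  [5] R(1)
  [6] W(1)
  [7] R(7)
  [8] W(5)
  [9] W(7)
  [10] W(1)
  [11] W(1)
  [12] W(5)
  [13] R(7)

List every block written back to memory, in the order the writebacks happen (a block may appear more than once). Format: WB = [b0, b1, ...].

WB = [1, 7, 1]

0: W B6 → L0 miss [D]
1: W B6 → L0 hit [D]
2: R B8 → L2 miss [-]
3: R B6 → L0 hit [D]
4: R B4 → L1 miss [-]
5: R B1 → L1 miss [-]
6: W B1 → L1 hit [D]
7: R B7 → L1 miss wb→B1 [-]
8: W B5 → L2 miss [D]
9: W B7 → L1 hit [D]
10: W B1 → L1 miss wb→B7 [D]
11: W B1 → L1 hit [D]
12: W B5 → L2 hit [D]
13: R B7 → L1 miss wb→B1 [-]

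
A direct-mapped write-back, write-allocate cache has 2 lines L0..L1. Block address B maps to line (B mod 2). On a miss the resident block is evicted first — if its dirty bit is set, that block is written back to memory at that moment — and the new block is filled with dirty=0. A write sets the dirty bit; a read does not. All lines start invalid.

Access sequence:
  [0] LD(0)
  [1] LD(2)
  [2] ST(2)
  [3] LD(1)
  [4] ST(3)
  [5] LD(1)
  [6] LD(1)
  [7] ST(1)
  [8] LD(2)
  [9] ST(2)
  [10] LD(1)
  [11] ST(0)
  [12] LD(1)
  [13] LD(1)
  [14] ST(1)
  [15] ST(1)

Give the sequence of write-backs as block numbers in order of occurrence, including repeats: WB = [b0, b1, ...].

0: R B0 -> L0 miss  d=-]
1: R B2 -> L0 miss  d=-]
2: W B2 -> L0 hit  d=D]
3: R B1 -> L1 miss  d=-]
4: W B3 -> L1 miss  d=D]
5: R B1 -> L1 miss wb->B3  d=-]
6: R B1 -> L1 hit  d=-]
7: W B1 -> L1 hit  d=D]
8: R B2 -> L0 hit  d=D]
9: W B2 -> L0 hit  d=D]
10: R B1 -> L1 hit  d=D]
11: W B0 -> L0 miss wb->B2  d=D]
12: R B1 -> L1 hit  d=D]
13: R B1 -> L1 hit  d=D]
14: W B1 -> L1 hit  d=D]
15: W B1 -> L1 hit  d=D]

WB = [3, 2]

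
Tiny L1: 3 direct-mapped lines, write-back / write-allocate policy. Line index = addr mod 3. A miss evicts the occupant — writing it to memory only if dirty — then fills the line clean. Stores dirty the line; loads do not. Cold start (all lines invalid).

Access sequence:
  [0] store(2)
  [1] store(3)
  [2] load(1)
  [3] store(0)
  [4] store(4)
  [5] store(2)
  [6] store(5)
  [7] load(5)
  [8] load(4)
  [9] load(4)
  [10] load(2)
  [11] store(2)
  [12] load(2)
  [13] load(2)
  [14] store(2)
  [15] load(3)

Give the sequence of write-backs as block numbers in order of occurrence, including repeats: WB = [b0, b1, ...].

0: W B2 -> L2 miss  d=D]
1: W B3 -> L0 miss  d=D]
2: R B1 -> L1 miss  d=-]
3: W B0 -> L0 miss wb->B3  d=D]
4: W B4 -> L1 miss  d=D]
5: W B2 -> L2 hit  d=D]
6: W B5 -> L2 miss wb->B2  d=D]
7: R B5 -> L2 hit  d=D]
8: R B4 -> L1 hit  d=D]
9: R B4 -> L1 hit  d=D]
10: R B2 -> L2 miss wb->B5  d=-]
11: W B2 -> L2 hit  d=D]
12: R B2 -> L2 hit  d=D]
13: R B2 -> L2 hit  d=D]
14: W B2 -> L2 hit  d=D]
15: R B3 -> L0 miss wb->B0  d=-]

WB = [3, 2, 5, 0]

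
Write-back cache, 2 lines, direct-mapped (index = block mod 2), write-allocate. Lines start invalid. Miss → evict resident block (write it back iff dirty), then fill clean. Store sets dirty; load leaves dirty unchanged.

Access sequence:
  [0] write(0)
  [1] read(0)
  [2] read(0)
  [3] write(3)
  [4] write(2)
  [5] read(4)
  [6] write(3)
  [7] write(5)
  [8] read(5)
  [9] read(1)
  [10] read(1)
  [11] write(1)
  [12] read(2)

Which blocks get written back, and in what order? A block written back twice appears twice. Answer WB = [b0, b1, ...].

  0 | W B0 → L0 miss [D]
  1 | R B0 → L0 hit [D]
  2 | R B0 → L0 hit [D]
  3 | W B3 → L1 miss [D]
  4 | W B2 → L0 miss wb→B0 [D]
  5 | R B4 → L0 miss wb→B2 [-]
  6 | W B3 → L1 hit [D]
  7 | W B5 → L1 miss wb→B3 [D]
  8 | R B5 → L1 hit [D]
  9 | R B1 → L1 miss wb→B5 [-]
  10 | R B1 → L1 hit [-]
  11 | W B1 → L1 hit [D]
  12 | R B2 → L0 miss [-]

WB = [0, 2, 3, 5]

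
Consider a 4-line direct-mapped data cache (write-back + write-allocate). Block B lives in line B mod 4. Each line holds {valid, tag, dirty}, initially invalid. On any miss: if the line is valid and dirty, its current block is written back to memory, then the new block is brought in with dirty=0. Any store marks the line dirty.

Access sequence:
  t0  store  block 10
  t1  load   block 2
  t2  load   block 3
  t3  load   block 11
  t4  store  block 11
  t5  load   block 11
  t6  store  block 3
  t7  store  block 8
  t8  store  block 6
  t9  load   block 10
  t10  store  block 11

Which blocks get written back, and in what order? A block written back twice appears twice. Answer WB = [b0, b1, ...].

WB = [10, 11, 6, 3]

0: W B10 → L2 miss [D]
1: R B2 → L2 miss wb→B10 [-]
2: R B3 → L3 miss [-]
3: R B11 → L3 miss [-]
4: W B11 → L3 hit [D]
5: R B11 → L3 hit [D]
6: W B3 → L3 miss wb→B11 [D]
7: W B8 → L0 miss [D]
8: W B6 → L2 miss [D]
9: R B10 → L2 miss wb→B6 [-]
10: W B11 → L3 miss wb→B3 [D]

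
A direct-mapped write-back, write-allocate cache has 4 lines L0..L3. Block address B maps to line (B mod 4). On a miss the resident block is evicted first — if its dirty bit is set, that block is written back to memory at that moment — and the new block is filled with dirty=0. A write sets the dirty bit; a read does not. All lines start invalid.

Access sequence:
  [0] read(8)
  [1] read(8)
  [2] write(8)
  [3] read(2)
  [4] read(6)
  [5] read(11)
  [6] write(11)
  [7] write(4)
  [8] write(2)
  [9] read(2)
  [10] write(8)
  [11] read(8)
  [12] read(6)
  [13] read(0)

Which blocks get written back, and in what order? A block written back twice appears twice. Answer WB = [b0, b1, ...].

WB = [8, 4, 2, 8]

0: R B8 → L0 miss [-]
1: R B8 → L0 hit [-]
2: W B8 → L0 hit [D]
3: R B2 → L2 miss [-]
4: R B6 → L2 miss [-]
5: R B11 → L3 miss [-]
6: W B11 → L3 hit [D]
7: W B4 → L0 miss wb→B8 [D]
8: W B2 → L2 miss [D]
9: R B2 → L2 hit [D]
10: W B8 → L0 miss wb→B4 [D]
11: R B8 → L0 hit [D]
12: R B6 → L2 miss wb→B2 [-]
13: R B0 → L0 miss wb→B8 [-]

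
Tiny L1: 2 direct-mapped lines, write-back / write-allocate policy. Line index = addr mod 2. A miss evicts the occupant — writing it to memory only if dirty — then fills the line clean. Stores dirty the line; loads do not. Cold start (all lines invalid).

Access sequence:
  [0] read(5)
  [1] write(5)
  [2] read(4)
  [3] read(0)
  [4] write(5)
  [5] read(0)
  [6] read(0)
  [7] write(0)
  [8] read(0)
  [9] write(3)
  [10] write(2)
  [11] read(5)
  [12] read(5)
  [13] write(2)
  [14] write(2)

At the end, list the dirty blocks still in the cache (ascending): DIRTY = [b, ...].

0: R B5 → L1 miss [-]
1: W B5 → L1 hit [D]
2: R B4 → L0 miss [-]
3: R B0 → L0 miss [-]
4: W B5 → L1 hit [D]
5: R B0 → L0 hit [-]
6: R B0 → L0 hit [-]
7: W B0 → L0 hit [D]
8: R B0 → L0 hit [D]
9: W B3 → L1 miss wb→B5 [D]
10: W B2 → L0 miss wb→B0 [D]
11: R B5 → L1 miss wb→B3 [-]
12: R B5 → L1 hit [-]
13: W B2 → L0 hit [D]
14: W B2 → L0 hit [D]

DIRTY = [2]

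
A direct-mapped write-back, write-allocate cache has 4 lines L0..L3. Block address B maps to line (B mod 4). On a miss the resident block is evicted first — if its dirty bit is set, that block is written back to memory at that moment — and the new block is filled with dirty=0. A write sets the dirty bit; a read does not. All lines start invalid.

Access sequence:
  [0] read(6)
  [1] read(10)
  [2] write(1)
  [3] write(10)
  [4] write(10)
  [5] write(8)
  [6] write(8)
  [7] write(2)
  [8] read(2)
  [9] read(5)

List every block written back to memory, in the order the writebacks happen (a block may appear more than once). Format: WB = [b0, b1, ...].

WB = [10, 1]

  0 | R B6 → L2 miss [-]
  1 | R B10 → L2 miss [-]
  2 | W B1 → L1 miss [D]
  3 | W B10 → L2 hit [D]
  4 | W B10 → L2 hit [D]
  5 | W B8 → L0 miss [D]
  6 | W B8 → L0 hit [D]
  7 | W B2 → L2 miss wb→B10 [D]
  8 | R B2 → L2 hit [D]
  9 | R B5 → L1 miss wb→B1 [-]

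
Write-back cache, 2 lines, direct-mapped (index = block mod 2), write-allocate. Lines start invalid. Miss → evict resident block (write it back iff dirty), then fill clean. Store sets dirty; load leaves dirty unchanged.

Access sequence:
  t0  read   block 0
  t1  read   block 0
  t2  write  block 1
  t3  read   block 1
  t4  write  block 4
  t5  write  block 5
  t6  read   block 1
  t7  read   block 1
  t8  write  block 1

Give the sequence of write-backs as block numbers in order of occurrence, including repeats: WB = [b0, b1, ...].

WB = [1, 5]

0: R B0 -> L0 miss  d=-]
1: R B0 -> L0 hit  d=-]
2: W B1 -> L1 miss  d=D]
3: R B1 -> L1 hit  d=D]
4: W B4 -> L0 miss  d=D]
5: W B5 -> L1 miss wb->B1  d=D]
6: R B1 -> L1 miss wb->B5  d=-]
7: R B1 -> L1 hit  d=-]
8: W B1 -> L1 hit  d=D]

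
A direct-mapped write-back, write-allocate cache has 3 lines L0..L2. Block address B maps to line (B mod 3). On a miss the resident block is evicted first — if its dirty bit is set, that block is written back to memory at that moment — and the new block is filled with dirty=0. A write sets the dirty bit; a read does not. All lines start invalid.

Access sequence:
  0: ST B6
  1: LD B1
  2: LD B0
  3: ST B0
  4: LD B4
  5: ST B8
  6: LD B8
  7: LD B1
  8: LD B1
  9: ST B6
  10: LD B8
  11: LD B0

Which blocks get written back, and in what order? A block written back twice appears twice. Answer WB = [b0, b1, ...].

0: W B6 -> L0 miss  d=D]
1: R B1 -> L1 miss  d=-]
2: R B0 -> L0 miss wb->B6  d=-]
3: W B0 -> L0 hit  d=D]
4: R B4 -> L1 miss  d=-]
5: W B8 -> L2 miss  d=D]
6: R B8 -> L2 hit  d=D]
7: R B1 -> L1 miss  d=-]
8: R B1 -> L1 hit  d=-]
9: W B6 -> L0 miss wb->B0  d=D]
10: R B8 -> L2 hit  d=D]
11: R B0 -> L0 miss wb->B6  d=-]

WB = [6, 0, 6]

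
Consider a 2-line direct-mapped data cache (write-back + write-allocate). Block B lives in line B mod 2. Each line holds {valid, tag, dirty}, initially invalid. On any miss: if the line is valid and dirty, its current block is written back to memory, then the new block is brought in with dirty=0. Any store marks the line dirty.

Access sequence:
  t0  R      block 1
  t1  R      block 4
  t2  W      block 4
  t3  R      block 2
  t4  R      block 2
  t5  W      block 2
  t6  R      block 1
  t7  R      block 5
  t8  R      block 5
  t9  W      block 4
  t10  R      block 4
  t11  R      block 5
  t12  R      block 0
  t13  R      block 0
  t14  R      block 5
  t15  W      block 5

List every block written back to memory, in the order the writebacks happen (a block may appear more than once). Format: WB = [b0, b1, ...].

  0 | R B1 → L1 miss [-]
  1 | R B4 → L0 miss [-]
  2 | W B4 → L0 hit [D]
  3 | R B2 → L0 miss wb→B4 [-]
  4 | R B2 → L0 hit [-]
  5 | W B2 → L0 hit [D]
  6 | R B1 → L1 hit [-]
  7 | R B5 → L1 miss [-]
  8 | R B5 → L1 hit [-]
  9 | W B4 → L0 miss wb→B2 [D]
  10 | R B4 → L0 hit [D]
  11 | R B5 → L1 hit [-]
  12 | R B0 → L0 miss wb→B4 [-]
  13 | R B0 → L0 hit [-]
  14 | R B5 → L1 hit [-]
  15 | W B5 → L1 hit [D]

WB = [4, 2, 4]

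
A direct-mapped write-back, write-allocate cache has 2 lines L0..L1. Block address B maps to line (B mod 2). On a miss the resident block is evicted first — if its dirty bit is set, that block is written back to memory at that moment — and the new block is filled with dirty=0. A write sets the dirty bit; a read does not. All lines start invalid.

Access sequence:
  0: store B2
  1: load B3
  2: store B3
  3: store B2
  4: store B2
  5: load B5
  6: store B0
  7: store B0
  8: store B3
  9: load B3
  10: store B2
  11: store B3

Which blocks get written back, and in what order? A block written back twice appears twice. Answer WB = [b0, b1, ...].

WB = [3, 2, 0]

0: W B2 → L0 miss [D]
1: R B3 → L1 miss [-]
2: W B3 → L1 hit [D]
3: W B2 → L0 hit [D]
4: W B2 → L0 hit [D]
5: R B5 → L1 miss wb→B3 [-]
6: W B0 → L0 miss wb→B2 [D]
7: W B0 → L0 hit [D]
8: W B3 → L1 miss [D]
9: R B3 → L1 hit [D]
10: W B2 → L0 miss wb→B0 [D]
11: W B3 → L1 hit [D]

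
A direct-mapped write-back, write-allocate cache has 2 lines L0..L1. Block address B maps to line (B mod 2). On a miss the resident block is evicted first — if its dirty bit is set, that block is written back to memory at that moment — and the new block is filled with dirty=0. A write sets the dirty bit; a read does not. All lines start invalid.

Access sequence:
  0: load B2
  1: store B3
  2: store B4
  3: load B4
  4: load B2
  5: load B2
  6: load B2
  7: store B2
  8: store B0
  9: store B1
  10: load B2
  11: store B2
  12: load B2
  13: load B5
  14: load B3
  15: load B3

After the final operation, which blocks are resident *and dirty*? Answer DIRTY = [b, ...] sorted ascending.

DIRTY = [2]

0: R B2 -> L0 miss  d=-]
1: W B3 -> L1 miss  d=D]
2: W B4 -> L0 miss  d=D]
3: R B4 -> L0 hit  d=D]
4: R B2 -> L0 miss wb->B4  d=-]
5: R B2 -> L0 hit  d=-]
6: R B2 -> L0 hit  d=-]
7: W B2 -> L0 hit  d=D]
8: W B0 -> L0 miss wb->B2  d=D]
9: W B1 -> L1 miss wb->B3  d=D]
10: R B2 -> L0 miss wb->B0  d=-]
11: W B2 -> L0 hit  d=D]
12: R B2 -> L0 hit  d=D]
13: R B5 -> L1 miss wb->B1  d=-]
14: R B3 -> L1 miss  d=-]
15: R B3 -> L1 hit  d=-]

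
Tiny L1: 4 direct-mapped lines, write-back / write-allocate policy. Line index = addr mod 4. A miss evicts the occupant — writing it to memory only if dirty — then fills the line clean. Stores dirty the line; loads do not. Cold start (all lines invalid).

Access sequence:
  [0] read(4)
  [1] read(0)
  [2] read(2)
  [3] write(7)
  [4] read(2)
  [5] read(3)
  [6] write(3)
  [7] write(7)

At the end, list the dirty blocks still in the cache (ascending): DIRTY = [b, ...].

0: R B4 → L0 miss [-]
1: R B0 → L0 miss [-]
2: R B2 → L2 miss [-]
3: W B7 → L3 miss [D]
4: R B2 → L2 hit [-]
5: R B3 → L3 miss wb→B7 [-]
6: W B3 → L3 hit [D]
7: W B7 → L3 miss wb→B3 [D]

DIRTY = [7]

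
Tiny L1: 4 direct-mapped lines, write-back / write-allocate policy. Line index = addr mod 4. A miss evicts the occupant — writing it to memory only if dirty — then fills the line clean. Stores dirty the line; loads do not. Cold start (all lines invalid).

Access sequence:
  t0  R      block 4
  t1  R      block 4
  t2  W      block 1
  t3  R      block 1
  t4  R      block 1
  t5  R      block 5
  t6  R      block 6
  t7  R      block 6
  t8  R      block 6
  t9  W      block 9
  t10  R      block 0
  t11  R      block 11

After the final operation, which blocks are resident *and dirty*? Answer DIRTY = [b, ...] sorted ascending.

0: R B4 -> L0 miss  d=-]
1: R B4 -> L0 hit  d=-]
2: W B1 -> L1 miss  d=D]
3: R B1 -> L1 hit  d=D]
4: R B1 -> L1 hit  d=D]
5: R B5 -> L1 miss wb->B1  d=-]
6: R B6 -> L2 miss  d=-]
7: R B6 -> L2 hit  d=-]
8: R B6 -> L2 hit  d=-]
9: W B9 -> L1 miss  d=D]
10: R B0 -> L0 miss  d=-]
11: R B11 -> L3 miss  d=-]

DIRTY = [9]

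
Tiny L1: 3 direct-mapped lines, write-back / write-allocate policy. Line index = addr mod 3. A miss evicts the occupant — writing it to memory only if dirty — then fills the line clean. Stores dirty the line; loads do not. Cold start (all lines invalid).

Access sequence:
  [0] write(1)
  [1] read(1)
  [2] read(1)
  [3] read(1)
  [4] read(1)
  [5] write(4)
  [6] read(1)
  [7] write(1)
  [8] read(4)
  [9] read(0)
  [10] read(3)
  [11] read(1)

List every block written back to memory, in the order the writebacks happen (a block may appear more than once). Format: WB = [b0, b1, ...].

WB = [1, 4, 1]

0: W B1 → L1 miss [D]
1: R B1 → L1 hit [D]
2: R B1 → L1 hit [D]
3: R B1 → L1 hit [D]
4: R B1 → L1 hit [D]
5: W B4 → L1 miss wb→B1 [D]
6: R B1 → L1 miss wb→B4 [-]
7: W B1 → L1 hit [D]
8: R B4 → L1 miss wb→B1 [-]
9: R B0 → L0 miss [-]
10: R B3 → L0 miss [-]
11: R B1 → L1 miss [-]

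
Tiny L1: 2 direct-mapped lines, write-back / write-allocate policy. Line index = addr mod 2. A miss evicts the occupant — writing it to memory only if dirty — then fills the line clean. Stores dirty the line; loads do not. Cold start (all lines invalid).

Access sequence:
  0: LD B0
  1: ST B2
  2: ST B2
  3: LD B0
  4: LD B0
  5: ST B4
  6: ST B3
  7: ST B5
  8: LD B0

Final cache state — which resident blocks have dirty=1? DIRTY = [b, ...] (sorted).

DIRTY = [5]

0: R B0 -> L0 miss  d=-]
1: W B2 -> L0 miss  d=D]
2: W B2 -> L0 hit  d=D]
3: R B0 -> L0 miss wb->B2  d=-]
4: R B0 -> L0 hit  d=-]
5: W B4 -> L0 miss  d=D]
6: W B3 -> L1 miss  d=D]
7: W B5 -> L1 miss wb->B3  d=D]
8: R B0 -> L0 miss wb->B4  d=-]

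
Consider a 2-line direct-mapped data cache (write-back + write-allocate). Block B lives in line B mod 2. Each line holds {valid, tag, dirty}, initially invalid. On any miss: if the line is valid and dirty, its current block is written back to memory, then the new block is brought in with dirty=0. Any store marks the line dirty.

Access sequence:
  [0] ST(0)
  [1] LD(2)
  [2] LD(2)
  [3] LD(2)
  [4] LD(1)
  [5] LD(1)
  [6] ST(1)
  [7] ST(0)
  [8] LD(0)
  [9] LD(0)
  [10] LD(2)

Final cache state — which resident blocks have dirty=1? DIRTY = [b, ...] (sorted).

DIRTY = [1]

0: W B0 → L0 miss [D]
1: R B2 → L0 miss wb→B0 [-]
2: R B2 → L0 hit [-]
3: R B2 → L0 hit [-]
4: R B1 → L1 miss [-]
5: R B1 → L1 hit [-]
6: W B1 → L1 hit [D]
7: W B0 → L0 miss [D]
8: R B0 → L0 hit [D]
9: R B0 → L0 hit [D]
10: R B2 → L0 miss wb→B0 [-]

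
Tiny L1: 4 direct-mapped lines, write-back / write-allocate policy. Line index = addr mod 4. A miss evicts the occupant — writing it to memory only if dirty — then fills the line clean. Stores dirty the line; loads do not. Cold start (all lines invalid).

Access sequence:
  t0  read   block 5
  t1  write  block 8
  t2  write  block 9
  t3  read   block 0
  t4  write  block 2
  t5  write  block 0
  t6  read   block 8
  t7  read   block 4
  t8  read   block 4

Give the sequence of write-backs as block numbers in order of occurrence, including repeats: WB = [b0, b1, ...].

WB = [8, 0]

  0 | R B5 → L1 miss [-]
  1 | W B8 → L0 miss [D]
  2 | W B9 → L1 miss [D]
  3 | R B0 → L0 miss wb→B8 [-]
  4 | W B2 → L2 miss [D]
  5 | W B0 → L0 hit [D]
  6 | R B8 → L0 miss wb→B0 [-]
  7 | R B4 → L0 miss [-]
  8 | R B4 → L0 hit [-]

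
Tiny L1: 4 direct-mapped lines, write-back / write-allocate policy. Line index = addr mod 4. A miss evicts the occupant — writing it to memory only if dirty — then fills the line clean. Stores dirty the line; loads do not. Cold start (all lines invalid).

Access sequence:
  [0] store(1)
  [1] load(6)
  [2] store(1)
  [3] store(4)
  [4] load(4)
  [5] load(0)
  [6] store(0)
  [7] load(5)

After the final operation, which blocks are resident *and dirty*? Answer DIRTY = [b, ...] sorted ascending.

DIRTY = [0]

0: W B1 → L1 miss [D]
1: R B6 → L2 miss [-]
2: W B1 → L1 hit [D]
3: W B4 → L0 miss [D]
4: R B4 → L0 hit [D]
5: R B0 → L0 miss wb→B4 [-]
6: W B0 → L0 hit [D]
7: R B5 → L1 miss wb→B1 [-]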